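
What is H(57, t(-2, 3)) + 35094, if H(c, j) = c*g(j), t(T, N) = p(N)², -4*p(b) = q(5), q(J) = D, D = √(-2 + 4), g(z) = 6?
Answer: 35436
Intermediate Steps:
D = √2 ≈ 1.4142
q(J) = √2
p(b) = -√2/4
t(T, N) = ⅛ (t(T, N) = (-√2/4)² = ⅛)
H(c, j) = 6*c (H(c, j) = c*6 = 6*c)
H(57, t(-2, 3)) + 35094 = 6*57 + 35094 = 342 + 35094 = 35436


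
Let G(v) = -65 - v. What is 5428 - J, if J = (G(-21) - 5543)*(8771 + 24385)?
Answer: 185248000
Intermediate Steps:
J = -185242572 (J = ((-65 - 1*(-21)) - 5543)*(8771 + 24385) = ((-65 + 21) - 5543)*33156 = (-44 - 5543)*33156 = -5587*33156 = -185242572)
5428 - J = 5428 - 1*(-185242572) = 5428 + 185242572 = 185248000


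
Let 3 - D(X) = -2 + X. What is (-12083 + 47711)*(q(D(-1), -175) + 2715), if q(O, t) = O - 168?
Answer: 90958284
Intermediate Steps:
D(X) = 5 - X (D(X) = 3 - (-2 + X) = 3 + (2 - X) = 5 - X)
q(O, t) = -168 + O
(-12083 + 47711)*(q(D(-1), -175) + 2715) = (-12083 + 47711)*((-168 + (5 - 1*(-1))) + 2715) = 35628*((-168 + (5 + 1)) + 2715) = 35628*((-168 + 6) + 2715) = 35628*(-162 + 2715) = 35628*2553 = 90958284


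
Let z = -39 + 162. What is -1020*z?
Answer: -125460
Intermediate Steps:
z = 123
-1020*z = -1020*123 = -125460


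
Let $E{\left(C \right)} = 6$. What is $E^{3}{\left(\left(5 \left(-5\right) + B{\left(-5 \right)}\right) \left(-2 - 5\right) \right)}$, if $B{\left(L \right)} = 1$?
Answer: $216$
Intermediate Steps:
$E^{3}{\left(\left(5 \left(-5\right) + B{\left(-5 \right)}\right) \left(-2 - 5\right) \right)} = 6^{3} = 216$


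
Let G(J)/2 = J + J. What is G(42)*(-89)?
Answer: -14952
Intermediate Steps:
G(J) = 4*J (G(J) = 2*(J + J) = 2*(2*J) = 4*J)
G(42)*(-89) = (4*42)*(-89) = 168*(-89) = -14952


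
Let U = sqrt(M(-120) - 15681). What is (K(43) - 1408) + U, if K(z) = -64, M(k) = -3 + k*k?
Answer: -1472 + 2*I*sqrt(321) ≈ -1472.0 + 35.833*I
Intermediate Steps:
M(k) = -3 + k**2
U = 2*I*sqrt(321) (U = sqrt((-3 + (-120)**2) - 15681) = sqrt((-3 + 14400) - 15681) = sqrt(14397 - 15681) = sqrt(-1284) = 2*I*sqrt(321) ≈ 35.833*I)
(K(43) - 1408) + U = (-64 - 1408) + 2*I*sqrt(321) = -1472 + 2*I*sqrt(321)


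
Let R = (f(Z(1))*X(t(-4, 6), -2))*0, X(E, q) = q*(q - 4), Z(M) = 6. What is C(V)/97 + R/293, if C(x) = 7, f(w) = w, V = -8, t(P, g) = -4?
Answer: 7/97 ≈ 0.072165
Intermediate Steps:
X(E, q) = q*(-4 + q)
R = 0 (R = (6*(-2*(-4 - 2)))*0 = (6*(-2*(-6)))*0 = (6*12)*0 = 72*0 = 0)
C(V)/97 + R/293 = 7/97 + 0/293 = 7*(1/97) + 0*(1/293) = 7/97 + 0 = 7/97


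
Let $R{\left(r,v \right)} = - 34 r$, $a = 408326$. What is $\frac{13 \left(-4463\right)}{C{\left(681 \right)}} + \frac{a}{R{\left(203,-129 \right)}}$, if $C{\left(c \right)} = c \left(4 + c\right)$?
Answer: $- \frac{95439200624}{1609839735} \approx -59.285$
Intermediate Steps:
$\frac{13 \left(-4463\right)}{C{\left(681 \right)}} + \frac{a}{R{\left(203,-129 \right)}} = \frac{13 \left(-4463\right)}{681 \left(4 + 681\right)} + \frac{408326}{\left(-34\right) 203} = - \frac{58019}{681 \cdot 685} + \frac{408326}{-6902} = - \frac{58019}{466485} + 408326 \left(- \frac{1}{6902}\right) = \left(-58019\right) \frac{1}{466485} - \frac{204163}{3451} = - \frac{58019}{466485} - \frac{204163}{3451} = - \frac{95439200624}{1609839735}$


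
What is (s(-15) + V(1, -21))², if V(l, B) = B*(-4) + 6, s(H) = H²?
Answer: 99225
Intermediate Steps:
V(l, B) = 6 - 4*B (V(l, B) = -4*B + 6 = 6 - 4*B)
(s(-15) + V(1, -21))² = ((-15)² + (6 - 4*(-21)))² = (225 + (6 + 84))² = (225 + 90)² = 315² = 99225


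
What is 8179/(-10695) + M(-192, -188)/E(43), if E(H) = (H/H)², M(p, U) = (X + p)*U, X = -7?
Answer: 400113161/10695 ≈ 37411.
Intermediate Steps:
M(p, U) = U*(-7 + p) (M(p, U) = (-7 + p)*U = U*(-7 + p))
E(H) = 1 (E(H) = 1² = 1)
8179/(-10695) + M(-192, -188)/E(43) = 8179/(-10695) - 188*(-7 - 192)/1 = 8179*(-1/10695) - 188*(-199)*1 = -8179/10695 + 37412*1 = -8179/10695 + 37412 = 400113161/10695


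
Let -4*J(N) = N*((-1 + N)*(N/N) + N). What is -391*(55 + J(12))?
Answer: 5474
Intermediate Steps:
J(N) = -N*(-1 + 2*N)/4 (J(N) = -N*((-1 + N)*(N/N) + N)/4 = -N*((-1 + N)*1 + N)/4 = -N*((-1 + N) + N)/4 = -N*(-1 + 2*N)/4)
-391*(55 + J(12)) = -391*(55 + (1/4)*12*(1 - 2*12)) = -391*(55 + (1/4)*12*(1 - 24)) = -391*(55 + (1/4)*12*(-23)) = -391*(55 - 69) = -391*(-14) = 5474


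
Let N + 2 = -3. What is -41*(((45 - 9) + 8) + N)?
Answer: -1599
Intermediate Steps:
N = -5 (N = -2 - 3 = -5)
-41*(((45 - 9) + 8) + N) = -41*(((45 - 9) + 8) - 5) = -41*((36 + 8) - 5) = -41*(44 - 5) = -41*39 = -1599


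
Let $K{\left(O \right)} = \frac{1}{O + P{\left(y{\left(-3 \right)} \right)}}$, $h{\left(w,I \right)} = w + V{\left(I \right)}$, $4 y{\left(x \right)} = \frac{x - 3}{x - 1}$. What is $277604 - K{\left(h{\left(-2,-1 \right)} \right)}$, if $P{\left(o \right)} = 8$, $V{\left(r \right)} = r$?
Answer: $\frac{1388019}{5} \approx 2.776 \cdot 10^{5}$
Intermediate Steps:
$y{\left(x \right)} = \frac{-3 + x}{4 \left(-1 + x\right)}$ ($y{\left(x \right)} = \frac{\left(x - 3\right) \frac{1}{x - 1}}{4} = \frac{\left(-3 + x\right) \frac{1}{-1 + x}}{4} = \frac{\frac{1}{-1 + x} \left(-3 + x\right)}{4} = \frac{-3 + x}{4 \left(-1 + x\right)}$)
$h{\left(w,I \right)} = I + w$ ($h{\left(w,I \right)} = w + I = I + w$)
$K{\left(O \right)} = \frac{1}{8 + O}$ ($K{\left(O \right)} = \frac{1}{O + 8} = \frac{1}{8 + O}$)
$277604 - K{\left(h{\left(-2,-1 \right)} \right)} = 277604 - \frac{1}{8 - 3} = 277604 - \frac{1}{5} = \frac{1388019}{5}$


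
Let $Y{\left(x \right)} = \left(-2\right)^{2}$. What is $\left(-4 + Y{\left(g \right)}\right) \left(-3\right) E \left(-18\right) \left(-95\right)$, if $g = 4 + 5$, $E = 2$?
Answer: $0$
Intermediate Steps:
$g = 9$
$Y{\left(x \right)} = 4$
$\left(-4 + Y{\left(g \right)}\right) \left(-3\right) E \left(-18\right) \left(-95\right) = \left(-4 + 4\right) \left(-3\right) 2 \left(-18\right) \left(-95\right) = 0 \left(-3\right) \left(-36\right) \left(-95\right) = 0 \left(-36\right) \left(-95\right) = 0 \left(-95\right) = 0$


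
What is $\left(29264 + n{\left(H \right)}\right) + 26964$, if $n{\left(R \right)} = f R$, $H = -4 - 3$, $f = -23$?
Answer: $56389$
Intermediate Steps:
$H = -7$ ($H = -4 - 3 = -7$)
$n{\left(R \right)} = - 23 R$
$\left(29264 + n{\left(H \right)}\right) + 26964 = \left(29264 - -161\right) + 26964 = \left(29264 + 161\right) + 26964 = 29425 + 26964 = 56389$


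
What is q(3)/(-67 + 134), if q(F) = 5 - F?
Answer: 2/67 ≈ 0.029851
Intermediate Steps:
q(3)/(-67 + 134) = (5 - 1*3)/(-67 + 134) = (5 - 3)/67 = 2*(1/67) = 2/67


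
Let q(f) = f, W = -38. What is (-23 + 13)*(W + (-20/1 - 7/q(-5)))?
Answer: 566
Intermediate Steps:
(-23 + 13)*(W + (-20/1 - 7/q(-5))) = (-23 + 13)*(-38 + (-20/1 - 7/(-5))) = -10*(-38 + (-20*1 - 7*(-1/5))) = -10*(-38 + (-20 + 7/5)) = -10*(-38 - 93/5) = -10*(-283/5) = 566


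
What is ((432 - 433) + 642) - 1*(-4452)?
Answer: 5093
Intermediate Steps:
((432 - 433) + 642) - 1*(-4452) = (-1 + 642) + 4452 = 641 + 4452 = 5093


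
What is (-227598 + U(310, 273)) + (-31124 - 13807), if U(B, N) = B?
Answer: -272219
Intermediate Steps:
(-227598 + U(310, 273)) + (-31124 - 13807) = (-227598 + 310) + (-31124 - 13807) = -227288 - 44931 = -272219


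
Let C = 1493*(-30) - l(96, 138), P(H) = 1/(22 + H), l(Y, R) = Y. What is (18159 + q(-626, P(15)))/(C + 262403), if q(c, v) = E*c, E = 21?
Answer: 5013/217517 ≈ 0.023046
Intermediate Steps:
q(c, v) = 21*c
C = -44886 (C = 1493*(-30) - 1*96 = -44790 - 96 = -44886)
(18159 + q(-626, P(15)))/(C + 262403) = (18159 + 21*(-626))/(-44886 + 262403) = (18159 - 13146)/217517 = 5013*(1/217517) = 5013/217517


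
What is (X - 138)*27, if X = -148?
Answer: -7722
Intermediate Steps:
(X - 138)*27 = (-148 - 138)*27 = -286*27 = -7722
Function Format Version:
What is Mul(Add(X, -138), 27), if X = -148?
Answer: -7722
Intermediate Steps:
Mul(Add(X, -138), 27) = Mul(Add(-148, -138), 27) = Mul(-286, 27) = -7722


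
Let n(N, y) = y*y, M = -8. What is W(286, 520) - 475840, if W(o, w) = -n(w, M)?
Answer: -475904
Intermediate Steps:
n(N, y) = y²
W(o, w) = -64 (W(o, w) = -1*(-8)² = -1*64 = -64)
W(286, 520) - 475840 = -64 - 475840 = -475904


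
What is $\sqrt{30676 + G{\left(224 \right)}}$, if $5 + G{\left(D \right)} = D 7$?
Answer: $\sqrt{32239} \approx 179.55$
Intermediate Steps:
$G{\left(D \right)} = -5 + 7 D$ ($G{\left(D \right)} = -5 + D 7 = -5 + 7 D$)
$\sqrt{30676 + G{\left(224 \right)}} = \sqrt{30676 + \left(-5 + 7 \cdot 224\right)} = \sqrt{30676 + \left(-5 + 1568\right)} = \sqrt{30676 + 1563} = \sqrt{32239}$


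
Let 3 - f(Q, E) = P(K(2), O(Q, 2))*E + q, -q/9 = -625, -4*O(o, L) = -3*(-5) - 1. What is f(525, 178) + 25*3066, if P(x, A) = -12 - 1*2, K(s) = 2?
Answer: 73520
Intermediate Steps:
O(o, L) = -7/2 (O(o, L) = -(-3*(-5) - 1)/4 = -(15 - 1)/4 = -1/4*14 = -7/2)
P(x, A) = -14 (P(x, A) = -12 - 2 = -14)
q = 5625 (q = -9*(-625) = 5625)
f(Q, E) = -5622 + 14*E (f(Q, E) = 3 - (-14*E + 5625) = 3 - (5625 - 14*E) = 3 + (-5625 + 14*E) = -5622 + 14*E)
f(525, 178) + 25*3066 = (-5622 + 14*178) + 25*3066 = (-5622 + 2492) + 76650 = -3130 + 76650 = 73520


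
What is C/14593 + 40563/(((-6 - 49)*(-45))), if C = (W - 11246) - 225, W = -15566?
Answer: 58335476/4013075 ≈ 14.536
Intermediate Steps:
C = -27037 (C = (-15566 - 11246) - 225 = -26812 - 225 = -27037)
C/14593 + 40563/(((-6 - 49)*(-45))) = -27037/14593 + 40563/(((-6 - 49)*(-45))) = -27037*1/14593 + 40563/((-55*(-45))) = -27037/14593 + 40563/2475 = -27037/14593 + 40563*(1/2475) = -27037/14593 + 4507/275 = 58335476/4013075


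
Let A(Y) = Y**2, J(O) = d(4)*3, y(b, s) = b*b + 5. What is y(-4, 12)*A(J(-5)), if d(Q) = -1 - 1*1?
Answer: 756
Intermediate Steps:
y(b, s) = 5 + b**2 (y(b, s) = b**2 + 5 = 5 + b**2)
d(Q) = -2 (d(Q) = -1 - 1 = -2)
J(O) = -6 (J(O) = -2*3 = -6)
y(-4, 12)*A(J(-5)) = (5 + (-4)**2)*(-6)**2 = (5 + 16)*36 = 21*36 = 756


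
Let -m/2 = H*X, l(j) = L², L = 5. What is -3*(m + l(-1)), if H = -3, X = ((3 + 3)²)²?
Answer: -23403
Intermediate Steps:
X = 1296 (X = (6²)² = 36² = 1296)
l(j) = 25 (l(j) = 5² = 25)
m = 7776 (m = -(-6)*1296 = -2*(-3888) = 7776)
-3*(m + l(-1)) = -3*(7776 + 25) = -3*7801 = -23403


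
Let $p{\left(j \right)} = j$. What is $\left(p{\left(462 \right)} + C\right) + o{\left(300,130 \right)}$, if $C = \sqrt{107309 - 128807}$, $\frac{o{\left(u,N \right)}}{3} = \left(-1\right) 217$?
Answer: $-189 + i \sqrt{21498} \approx -189.0 + 146.62 i$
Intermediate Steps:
$o{\left(u,N \right)} = -651$ ($o{\left(u,N \right)} = 3 \left(\left(-1\right) 217\right) = 3 \left(-217\right) = -651$)
$C = i \sqrt{21498}$ ($C = \sqrt{-21498} = i \sqrt{21498} \approx 146.62 i$)
$\left(p{\left(462 \right)} + C\right) + o{\left(300,130 \right)} = \left(462 + i \sqrt{21498}\right) - 651 = -189 + i \sqrt{21498}$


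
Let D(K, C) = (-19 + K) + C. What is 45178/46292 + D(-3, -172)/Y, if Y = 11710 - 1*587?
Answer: 246767123/257452958 ≈ 0.95849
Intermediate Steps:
D(K, C) = -19 + C + K
Y = 11123 (Y = 11710 - 587 = 11123)
45178/46292 + D(-3, -172)/Y = 45178/46292 + (-19 - 172 - 3)/11123 = 45178*(1/46292) - 194*1/11123 = 22589/23146 - 194/11123 = 246767123/257452958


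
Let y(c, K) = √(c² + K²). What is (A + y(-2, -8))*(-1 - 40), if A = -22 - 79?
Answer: 4141 - 82*√17 ≈ 3802.9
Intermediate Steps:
A = -101
y(c, K) = √(K² + c²)
(A + y(-2, -8))*(-1 - 40) = (-101 + √((-8)² + (-2)²))*(-1 - 40) = (-101 + √(64 + 4))*(-41) = (-101 + √68)*(-41) = (-101 + 2*√17)*(-41) = 4141 - 82*√17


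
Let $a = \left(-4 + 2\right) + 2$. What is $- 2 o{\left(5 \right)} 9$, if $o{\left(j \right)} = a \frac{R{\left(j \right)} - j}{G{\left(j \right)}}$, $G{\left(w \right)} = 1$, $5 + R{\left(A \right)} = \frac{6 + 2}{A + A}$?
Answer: $0$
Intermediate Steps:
$R{\left(A \right)} = -5 + \frac{4}{A}$ ($R{\left(A \right)} = -5 + \frac{6 + 2}{A + A} = -5 + \frac{8}{2 A} = -5 + 8 \frac{1}{2 A} = -5 + \frac{4}{A}$)
$a = 0$ ($a = -2 + 2 = 0$)
$o{\left(j \right)} = 0$ ($o{\left(j \right)} = 0 \frac{\left(-5 + \frac{4}{j}\right) - j}{1} = 0 \left(-5 - j + \frac{4}{j}\right) 1 = 0 \left(-5 - j + \frac{4}{j}\right) = 0$)
$- 2 o{\left(5 \right)} 9 = \left(-2\right) 0 \cdot 9 = 0 \cdot 9 = 0$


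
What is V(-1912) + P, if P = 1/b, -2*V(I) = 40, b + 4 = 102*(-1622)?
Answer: -3308961/165448 ≈ -20.000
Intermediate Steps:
b = -165448 (b = -4 + 102*(-1622) = -4 - 165444 = -165448)
V(I) = -20 (V(I) = -½*40 = -20)
P = -1/165448 (P = 1/(-165448) = -1/165448 ≈ -6.0442e-6)
V(-1912) + P = -20 - 1/165448 = -3308961/165448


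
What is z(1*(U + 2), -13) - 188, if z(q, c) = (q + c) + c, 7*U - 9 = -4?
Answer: -1479/7 ≈ -211.29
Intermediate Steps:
U = 5/7 (U = 9/7 + (1/7)*(-4) = 9/7 - 4/7 = 5/7 ≈ 0.71429)
z(q, c) = q + 2*c (z(q, c) = (c + q) + c = q + 2*c)
z(1*(U + 2), -13) - 188 = (1*(5/7 + 2) + 2*(-13)) - 188 = (1*(19/7) - 26) - 188 = (19/7 - 26) - 188 = -163/7 - 188 = -1479/7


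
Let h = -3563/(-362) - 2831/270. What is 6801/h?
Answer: -166182435/15703 ≈ -10583.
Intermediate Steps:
h = -15703/24435 (h = -3563*(-1/362) - 2831*1/270 = 3563/362 - 2831/270 = -15703/24435 ≈ -0.64264)
6801/h = 6801/(-15703/24435) = 6801*(-24435/15703) = -166182435/15703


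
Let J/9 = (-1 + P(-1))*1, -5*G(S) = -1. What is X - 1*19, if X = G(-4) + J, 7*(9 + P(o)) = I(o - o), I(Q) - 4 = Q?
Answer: -3628/35 ≈ -103.66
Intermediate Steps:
I(Q) = 4 + Q
P(o) = -59/7 (P(o) = -9 + (4 + (o - o))/7 = -9 + (4 + 0)/7 = -9 + (1/7)*4 = -9 + 4/7 = -59/7)
G(S) = 1/5 (G(S) = -1/5*(-1) = 1/5)
J = -594/7 (J = 9*((-1 - 59/7)*1) = 9*(-66/7*1) = 9*(-66/7) = -594/7 ≈ -84.857)
X = -2963/35 (X = 1/5 - 594/7 = -2963/35 ≈ -84.657)
X - 1*19 = -2963/35 - 1*19 = -2963/35 - 19 = -3628/35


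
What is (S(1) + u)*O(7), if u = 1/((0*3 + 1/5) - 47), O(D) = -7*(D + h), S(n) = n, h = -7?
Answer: 0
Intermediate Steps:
O(D) = 49 - 7*D (O(D) = -7*(D - 7) = -7*(-7 + D) = 49 - 7*D)
u = -5/234 (u = 1/((0 + ⅕) - 47) = 1/(⅕ - 47) = 1/(-234/5) = -5/234 ≈ -0.021368)
(S(1) + u)*O(7) = (1 - 5/234)*(49 - 7*7) = 229*(49 - 49)/234 = (229/234)*0 = 0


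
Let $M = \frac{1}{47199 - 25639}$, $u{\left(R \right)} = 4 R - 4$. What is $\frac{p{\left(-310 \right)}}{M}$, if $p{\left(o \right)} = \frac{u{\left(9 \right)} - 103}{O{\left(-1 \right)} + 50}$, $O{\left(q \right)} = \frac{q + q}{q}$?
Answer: $- \frac{382690}{13} \approx -29438.0$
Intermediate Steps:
$u{\left(R \right)} = -4 + 4 R$
$M = \frac{1}{21560} \approx 4.6382 \cdot 10^{-5}$
$O{\left(q \right)} = 2$ ($O{\left(q \right)} = \frac{2 q}{q} = 2$)
$p{\left(o \right)} = - \frac{71}{52}$ ($p{\left(o \right)} = \frac{\left(-4 + 4 \cdot 9\right) - 103}{2 + 50} = \frac{\left(-4 + 36\right) - 103}{52} = \left(32 - 103\right) \frac{1}{52} = \left(-71\right) \frac{1}{52} = - \frac{71}{52}$)
$\frac{p{\left(-310 \right)}}{M} = - \frac{71 \frac{1}{\frac{1}{21560}}}{52} = \left(- \frac{71}{52}\right) 21560 = - \frac{382690}{13}$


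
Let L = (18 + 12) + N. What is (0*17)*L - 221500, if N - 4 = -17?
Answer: -221500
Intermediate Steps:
N = -13 (N = 4 - 17 = -13)
L = 17 (L = (18 + 12) - 13 = 30 - 13 = 17)
(0*17)*L - 221500 = (0*17)*17 - 221500 = 0*17 - 221500 = 0 - 221500 = -221500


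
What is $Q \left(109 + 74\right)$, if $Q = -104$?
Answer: $-19032$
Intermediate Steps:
$Q \left(109 + 74\right) = - 104 \left(109 + 74\right) = \left(-104\right) 183 = -19032$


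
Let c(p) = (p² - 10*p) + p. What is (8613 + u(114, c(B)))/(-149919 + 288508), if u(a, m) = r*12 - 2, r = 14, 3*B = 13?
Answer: 8779/138589 ≈ 0.063346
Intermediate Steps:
B = 13/3 (B = (⅓)*13 = 13/3 ≈ 4.3333)
c(p) = p² - 9*p
u(a, m) = 166 (u(a, m) = 14*12 - 2 = 168 - 2 = 166)
(8613 + u(114, c(B)))/(-149919 + 288508) = (8613 + 166)/(-149919 + 288508) = 8779/138589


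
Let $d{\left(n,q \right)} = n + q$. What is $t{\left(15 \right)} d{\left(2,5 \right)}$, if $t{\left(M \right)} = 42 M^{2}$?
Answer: $66150$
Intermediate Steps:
$t{\left(15 \right)} d{\left(2,5 \right)} = 42 \cdot 15^{2} \left(2 + 5\right) = 42 \cdot 225 \cdot 7 = 9450 \cdot 7 = 66150$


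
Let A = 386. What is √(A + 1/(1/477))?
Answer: √863 ≈ 29.377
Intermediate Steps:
√(A + 1/(1/477)) = √(386 + 1/(1/477)) = √(386 + 477) = √863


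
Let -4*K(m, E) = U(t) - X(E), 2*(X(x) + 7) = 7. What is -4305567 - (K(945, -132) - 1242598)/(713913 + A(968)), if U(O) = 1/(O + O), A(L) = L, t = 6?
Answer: -147742406396549/34314288 ≈ -4.3056e+6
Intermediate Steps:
X(x) = -7/2 (X(x) = -7 + (1/2)*7 = -7 + 7/2 = -7/2)
U(O) = 1/(2*O)
K(m, E) = -43/48 (K(m, E) = -((1/2)/6 - 1*(-7/2))/4 = -((1/2)*(1/6) + 7/2)/4 = -(1/12 + 7/2)/4 = -1/4*43/12 = -43/48)
-4305567 - (K(945, -132) - 1242598)/(713913 + A(968)) = -4305567 - (-43/48 - 1242598)/(713913 + 968) = -4305567 - (-59644747)/(48*714881) = -4305567 - 1*(-59644747/34314288) = -4305567 + 59644747/34314288 = -147742406396549/34314288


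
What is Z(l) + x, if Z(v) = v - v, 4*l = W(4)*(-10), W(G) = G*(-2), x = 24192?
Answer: 24192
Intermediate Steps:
W(G) = -2*G
l = 20 (l = (-2*4*(-10))/4 = (-8*(-10))/4 = (1/4)*80 = 20)
Z(v) = 0
Z(l) + x = 0 + 24192 = 24192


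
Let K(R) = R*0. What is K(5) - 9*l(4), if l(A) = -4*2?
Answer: 72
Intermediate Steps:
l(A) = -8
K(R) = 0
K(5) - 9*l(4) = 0 - 9*(-8) = 0 + 72 = 72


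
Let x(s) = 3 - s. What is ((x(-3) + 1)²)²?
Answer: 2401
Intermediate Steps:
((x(-3) + 1)²)² = (((3 - 1*(-3)) + 1)²)² = (((3 + 3) + 1)²)² = ((6 + 1)²)² = (7²)² = 49² = 2401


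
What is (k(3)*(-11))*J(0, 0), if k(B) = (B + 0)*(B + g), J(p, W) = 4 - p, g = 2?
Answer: -660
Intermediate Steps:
k(B) = B*(2 + B) (k(B) = (B + 0)*(B + 2) = B*(2 + B))
(k(3)*(-11))*J(0, 0) = ((3*(2 + 3))*(-11))*(4 - 1*0) = ((3*5)*(-11))*(4 + 0) = (15*(-11))*4 = -165*4 = -660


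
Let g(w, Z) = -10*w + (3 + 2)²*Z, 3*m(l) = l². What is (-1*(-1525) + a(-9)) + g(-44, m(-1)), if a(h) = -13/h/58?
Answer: 1030093/522 ≈ 1973.4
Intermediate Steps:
a(h) = -13/(58*h) (a(h) = -13/h*(1/58) = -13/(58*h))
m(l) = l²/3
g(w, Z) = -10*w + 25*Z (g(w, Z) = -10*w + 5²*Z = -10*w + 25*Z)
(-1*(-1525) + a(-9)) + g(-44, m(-1)) = (-1*(-1525) - 13/58/(-9)) + (-10*(-44) + 25*((⅓)*(-1)²)) = (1525 - 13/58*(-⅑)) + (440 + 25*((⅓)*1)) = (1525 + 13/522) + (440 + 25*(⅓)) = 796063/522 + (440 + 25/3) = 796063/522 + 1345/3 = 1030093/522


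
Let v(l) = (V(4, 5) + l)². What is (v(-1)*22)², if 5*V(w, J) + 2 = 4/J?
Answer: 446984164/390625 ≈ 1144.3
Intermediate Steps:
V(w, J) = -⅖ + 4/(5*J) (V(w, J) = -⅖ + (4/J)/5 = -⅖ + 4/(5*J))
v(l) = (-6/25 + l)² (v(l) = ((⅖)*(2 - 1*5)/5 + l)² = ((⅖)*(⅕)*(2 - 5) + l)² = ((⅖)*(⅕)*(-3) + l)² = (-6/25 + l)²)
(v(-1)*22)² = (((-6 + 25*(-1))²/625)*22)² = (((-6 - 25)²/625)*22)² = (((1/625)*(-31)²)*22)² = (((1/625)*961)*22)² = ((961/625)*22)² = (21142/625)² = 446984164/390625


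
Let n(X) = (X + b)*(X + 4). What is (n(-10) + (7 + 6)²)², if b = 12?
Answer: 24649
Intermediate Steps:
n(X) = (4 + X)*(12 + X) (n(X) = (X + 12)*(X + 4) = (12 + X)*(4 + X) = (4 + X)*(12 + X))
(n(-10) + (7 + 6)²)² = ((48 + (-10)² + 16*(-10)) + (7 + 6)²)² = ((48 + 100 - 160) + 13²)² = (-12 + 169)² = 157² = 24649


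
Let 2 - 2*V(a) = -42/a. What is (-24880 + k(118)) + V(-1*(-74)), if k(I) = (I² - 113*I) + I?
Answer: -1788633/74 ≈ -24171.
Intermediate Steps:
k(I) = I² - 112*I
V(a) = 1 + 21/a (V(a) = 1 - (-21)/a = 1 + 21/a)
(-24880 + k(118)) + V(-1*(-74)) = (-24880 + 118*(-112 + 118)) + (21 - 1*(-74))/((-1*(-74))) = (-24880 + 118*6) + (21 + 74)/74 = (-24880 + 708) + (1/74)*95 = -24172 + 95/74 = -1788633/74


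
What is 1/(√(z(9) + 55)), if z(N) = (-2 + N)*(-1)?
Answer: √3/12 ≈ 0.14434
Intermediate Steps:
z(N) = 2 - N
1/(√(z(9) + 55)) = 1/(√((2 - 1*9) + 55)) = 1/(√((2 - 9) + 55)) = 1/(√(-7 + 55)) = 1/(√48) = 1/(4*√3) = √3/12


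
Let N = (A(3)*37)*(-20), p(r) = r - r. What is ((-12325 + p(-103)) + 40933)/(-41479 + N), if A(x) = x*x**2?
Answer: -28608/61459 ≈ -0.46548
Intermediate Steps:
p(r) = 0
A(x) = x**3
N = -19980 (N = (3**3*37)*(-20) = (27*37)*(-20) = 999*(-20) = -19980)
((-12325 + p(-103)) + 40933)/(-41479 + N) = ((-12325 + 0) + 40933)/(-41479 - 19980) = (-12325 + 40933)/(-61459) = 28608*(-1/61459) = -28608/61459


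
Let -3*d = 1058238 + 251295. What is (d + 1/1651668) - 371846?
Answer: -1335137389475/1651668 ≈ -8.0836e+5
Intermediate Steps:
d = -436511 (d = -(1058238 + 251295)/3 = -⅓*1309533 = -436511)
(d + 1/1651668) - 371846 = (-436511 + 1/1651668) - 371846 = -720971250347/1651668 - 371846 = -1335137389475/1651668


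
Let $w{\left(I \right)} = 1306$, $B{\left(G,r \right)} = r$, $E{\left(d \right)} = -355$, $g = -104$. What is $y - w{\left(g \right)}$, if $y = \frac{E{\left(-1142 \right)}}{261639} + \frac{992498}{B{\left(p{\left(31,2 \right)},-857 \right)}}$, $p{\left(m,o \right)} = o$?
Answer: $- \frac{552513846095}{224224623} \approx -2464.1$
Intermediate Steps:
$y = - \frac{259676488457}{224224623}$ ($y = - \frac{355}{261639} + \frac{992498}{-857} = \left(-355\right) \frac{1}{261639} + 992498 \left(- \frac{1}{857}\right) = - \frac{355}{261639} - \frac{992498}{857} = - \frac{259676488457}{224224623} \approx -1158.1$)
$y - w{\left(g \right)} = - \frac{259676488457}{224224623} - 1306 = - \frac{552513846095}{224224623}$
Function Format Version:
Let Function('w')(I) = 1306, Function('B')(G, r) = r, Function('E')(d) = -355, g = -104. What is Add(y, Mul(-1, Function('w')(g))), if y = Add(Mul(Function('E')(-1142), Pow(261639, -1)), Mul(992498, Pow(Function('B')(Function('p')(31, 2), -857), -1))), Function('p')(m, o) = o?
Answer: Rational(-552513846095, 224224623) ≈ -2464.1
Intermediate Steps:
y = Rational(-259676488457, 224224623) (y = Add(Mul(-355, Pow(261639, -1)), Mul(992498, Pow(-857, -1))) = Add(Mul(-355, Rational(1, 261639)), Mul(992498, Rational(-1, 857))) = Add(Rational(-355, 261639), Rational(-992498, 857)) = Rational(-259676488457, 224224623) ≈ -1158.1)
Add(y, Mul(-1, Function('w')(g))) = Add(Rational(-259676488457, 224224623), Mul(-1, 1306)) = Add(Rational(-259676488457, 224224623), -1306) = Rational(-552513846095, 224224623)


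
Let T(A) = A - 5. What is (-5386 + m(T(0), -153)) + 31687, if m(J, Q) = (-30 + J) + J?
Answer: 26261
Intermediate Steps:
T(A) = -5 + A
m(J, Q) = -30 + 2*J
(-5386 + m(T(0), -153)) + 31687 = (-5386 + (-30 + 2*(-5 + 0))) + 31687 = (-5386 + (-30 + 2*(-5))) + 31687 = (-5386 + (-30 - 10)) + 31687 = (-5386 - 40) + 31687 = -5426 + 31687 = 26261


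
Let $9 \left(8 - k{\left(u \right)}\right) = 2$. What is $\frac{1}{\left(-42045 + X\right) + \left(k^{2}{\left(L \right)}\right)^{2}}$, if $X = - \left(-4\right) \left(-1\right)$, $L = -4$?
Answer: $- \frac{6561}{251873489} \approx -2.6049 \cdot 10^{-5}$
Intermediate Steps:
$k{\left(u \right)} = \frac{70}{9}$ ($k{\left(u \right)} = 8 - \frac{2}{9} = \frac{70}{9}$)
$X = -4$ ($X = \left(-1\right) 4 = -4$)
$\frac{1}{\left(-42045 + X\right) + \left(k^{2}{\left(L \right)}\right)^{2}} = \frac{1}{\left(-42045 - 4\right) + \left(\left(\frac{70}{9}\right)^{2}\right)^{2}} = \frac{1}{-42049 + \left(\frac{4900}{81}\right)^{2}} = \frac{1}{-42049 + \frac{24010000}{6561}} = \frac{1}{- \frac{251873489}{6561}} = - \frac{6561}{251873489}$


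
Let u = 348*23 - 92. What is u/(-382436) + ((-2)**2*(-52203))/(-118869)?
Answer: 6576394542/3788315407 ≈ 1.7360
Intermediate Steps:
u = 7912 (u = 8004 - 92 = 7912)
u/(-382436) + ((-2)**2*(-52203))/(-118869) = 7912/(-382436) + ((-2)**2*(-52203))/(-118869) = 7912*(-1/382436) + (4*(-52203))*(-1/118869) = -1978/95609 - 208812*(-1/118869) = -1978/95609 + 69604/39623 = 6576394542/3788315407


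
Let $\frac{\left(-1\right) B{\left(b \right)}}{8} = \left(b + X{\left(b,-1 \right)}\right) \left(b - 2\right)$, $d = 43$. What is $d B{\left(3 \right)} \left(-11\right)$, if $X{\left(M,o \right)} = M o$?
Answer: $0$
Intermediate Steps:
$B{\left(b \right)} = 0$ ($B{\left(b \right)} = - 8 \left(b + b \left(-1\right)\right) \left(b - 2\right) = - 8 \left(b - b\right) \left(-2 + b\right) = - 8 \cdot 0 \left(-2 + b\right) = \left(-8\right) 0 = 0$)
$d B{\left(3 \right)} \left(-11\right) = 43 \cdot 0 \left(-11\right) = 0 \left(-11\right) = 0$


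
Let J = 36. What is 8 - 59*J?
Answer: -2116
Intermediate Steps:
8 - 59*J = 8 - 59*36 = 8 - 2124 = -2116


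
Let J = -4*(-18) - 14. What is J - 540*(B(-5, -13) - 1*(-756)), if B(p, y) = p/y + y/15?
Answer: -5302982/13 ≈ -4.0792e+5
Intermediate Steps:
J = 58 (J = 72 - 14 = 58)
B(p, y) = y/15 + p/y (B(p, y) = p/y + y*(1/15) = p/y + y/15 = y/15 + p/y)
J - 540*(B(-5, -13) - 1*(-756)) = 58 - 540*(((1/15)*(-13) - 5/(-13)) - 1*(-756)) = 58 - 540*((-13/15 - 5*(-1/13)) + 756) = 58 - 540*((-13/15 + 5/13) + 756) = 58 - 540*(-94/195 + 756) = 58 - 540*147326/195 = 58 - 5303736/13 = -5302982/13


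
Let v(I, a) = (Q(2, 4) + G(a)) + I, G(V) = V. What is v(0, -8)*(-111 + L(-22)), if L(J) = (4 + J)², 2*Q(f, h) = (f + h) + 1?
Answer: -1917/2 ≈ -958.50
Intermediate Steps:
Q(f, h) = ½ + f/2 + h/2 (Q(f, h) = ((f + h) + 1)/2 = (1 + f + h)/2 = ½ + f/2 + h/2)
v(I, a) = 7/2 + I + a (v(I, a) = ((½ + (½)*2 + (½)*4) + a) + I = ((½ + 1 + 2) + a) + I = (7/2 + a) + I = 7/2 + I + a)
v(0, -8)*(-111 + L(-22)) = (7/2 + 0 - 8)*(-111 + (4 - 22)²) = -9*(-111 + (-18)²)/2 = -9*(-111 + 324)/2 = -9/2*213 = -1917/2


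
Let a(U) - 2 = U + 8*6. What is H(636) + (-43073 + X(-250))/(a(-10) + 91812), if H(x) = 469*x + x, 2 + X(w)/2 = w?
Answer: 27456356263/91852 ≈ 2.9892e+5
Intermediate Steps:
X(w) = -4 + 2*w
a(U) = 50 + U (a(U) = 2 + (U + 8*6) = 2 + (U + 48) = 2 + (48 + U) = 50 + U)
H(x) = 470*x
H(636) + (-43073 + X(-250))/(a(-10) + 91812) = 470*636 + (-43073 + (-4 + 2*(-250)))/((50 - 10) + 91812) = 298920 + (-43073 + (-4 - 500))/(40 + 91812) = 298920 + (-43073 - 504)/91852 = 298920 - 43577*1/91852 = 298920 - 43577/91852 = 27456356263/91852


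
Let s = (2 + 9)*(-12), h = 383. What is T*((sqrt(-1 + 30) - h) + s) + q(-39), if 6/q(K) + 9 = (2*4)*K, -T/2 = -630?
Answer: -69432302/107 + 1260*sqrt(29) ≈ -6.4212e+5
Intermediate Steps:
T = 1260 (T = -2*(-630) = 1260)
s = -132 (s = 11*(-12) = -132)
q(K) = 6/(-9 + 8*K) (q(K) = 6/(-9 + (2*4)*K) = 6/(-9 + 8*K))
T*((sqrt(-1 + 30) - h) + s) + q(-39) = 1260*((sqrt(-1 + 30) - 1*383) - 132) + 6/(-9 + 8*(-39)) = 1260*((sqrt(29) - 383) - 132) + 6/(-9 - 312) = 1260*((-383 + sqrt(29)) - 132) + 6/(-321) = 1260*(-515 + sqrt(29)) + 6*(-1/321) = (-648900 + 1260*sqrt(29)) - 2/107 = -69432302/107 + 1260*sqrt(29)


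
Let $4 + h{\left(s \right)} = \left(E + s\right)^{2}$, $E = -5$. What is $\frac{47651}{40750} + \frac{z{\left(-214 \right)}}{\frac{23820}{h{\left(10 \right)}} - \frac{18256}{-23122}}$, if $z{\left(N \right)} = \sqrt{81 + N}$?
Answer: $\frac{47651}{40750} + \frac{80927 i \sqrt{133}}{91858236} \approx 1.1693 + 0.01016 i$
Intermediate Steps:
$h{\left(s \right)} = -4 + \left(-5 + s\right)^{2}$
$\frac{47651}{40750} + \frac{z{\left(-214 \right)}}{\frac{23820}{h{\left(10 \right)}} - \frac{18256}{-23122}} = \frac{47651}{40750} + \frac{\sqrt{81 - 214}}{\frac{23820}{-4 + \left(-5 + 10\right)^{2}} - \frac{18256}{-23122}} = 47651 \cdot \frac{1}{40750} + \frac{\sqrt{-133}}{\frac{23820}{-4 + 5^{2}} - - \frac{9128}{11561}} = \frac{47651}{40750} + \frac{i \sqrt{133}}{\frac{23820}{-4 + 25} + \frac{9128}{11561}} = \frac{47651}{40750} + \frac{i \sqrt{133}}{\frac{23820}{21} + \frac{9128}{11561}} = \frac{47651}{40750} + \frac{i \sqrt{133}}{23820 \cdot \frac{1}{21} + \frac{9128}{11561}} = \frac{47651}{40750} + \frac{i \sqrt{133}}{\frac{7940}{7} + \frac{9128}{11561}} = \frac{47651}{40750} + \frac{i \sqrt{133}}{\frac{91858236}{80927}} = \frac{47651}{40750} + i \sqrt{133} \cdot \frac{80927}{91858236} = \frac{47651}{40750} + \frac{80927 i \sqrt{133}}{91858236}$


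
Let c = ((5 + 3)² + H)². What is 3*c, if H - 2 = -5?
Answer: 11163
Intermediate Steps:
H = -3 (H = 2 - 5 = -3)
c = 3721 (c = ((5 + 3)² - 3)² = (8² - 3)² = (64 - 3)² = 61² = 3721)
3*c = 3*3721 = 11163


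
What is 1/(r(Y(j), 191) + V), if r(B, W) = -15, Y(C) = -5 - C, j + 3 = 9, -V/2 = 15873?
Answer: -1/31761 ≈ -3.1485e-5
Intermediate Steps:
V = -31746 (V = -2*15873 = -31746)
j = 6 (j = -3 + 9 = 6)
1/(r(Y(j), 191) + V) = 1/(-15 - 31746) = 1/(-31761) = -1/31761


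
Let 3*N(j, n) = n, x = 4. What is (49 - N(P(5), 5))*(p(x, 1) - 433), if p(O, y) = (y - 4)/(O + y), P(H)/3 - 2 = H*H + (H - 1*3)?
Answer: -307856/15 ≈ -20524.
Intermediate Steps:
P(H) = -3 + 3*H + 3*H² (P(H) = 6 + 3*(H*H + (H - 1*3)) = 6 + 3*(H² + (H - 3)) = 6 + 3*(H² + (-3 + H)) = 6 + 3*(-3 + H + H²) = 6 + (-9 + 3*H + 3*H²) = -3 + 3*H + 3*H²)
p(O, y) = (-4 + y)/(O + y)
N(j, n) = n/3
(49 - N(P(5), 5))*(p(x, 1) - 433) = (49 - 5/3)*((-4 + 1)/(4 + 1) - 433) = (49 - 1*5/3)*(-3/5 - 433) = (49 - 5/3)*((⅕)*(-3) - 433) = 142*(-⅗ - 433)/3 = (142/3)*(-2168/5) = -307856/15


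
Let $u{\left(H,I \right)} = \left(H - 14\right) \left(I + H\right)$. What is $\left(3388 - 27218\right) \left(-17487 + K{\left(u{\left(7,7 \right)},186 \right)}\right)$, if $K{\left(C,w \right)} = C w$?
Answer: $851088450$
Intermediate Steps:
$u{\left(H,I \right)} = \left(-14 + H\right) \left(H + I\right)$
$\left(3388 - 27218\right) \left(-17487 + K{\left(u{\left(7,7 \right)},186 \right)}\right) = \left(3388 - 27218\right) \left(-17487 + \left(7^{2} - 98 - 98 + 7 \cdot 7\right) 186\right) = - 23830 \left(-17487 + \left(49 - 98 - 98 + 49\right) 186\right) = - 23830 \left(-17487 - 18228\right) = \left(-23830\right) \left(-35715\right) = 851088450$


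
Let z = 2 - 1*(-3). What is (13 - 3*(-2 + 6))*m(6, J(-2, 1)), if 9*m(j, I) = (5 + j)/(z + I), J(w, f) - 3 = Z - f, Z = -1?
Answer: 11/54 ≈ 0.20370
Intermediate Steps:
J(w, f) = 2 - f (J(w, f) = 3 + (-1 - f) = 2 - f)
z = 5 (z = 2 + 3 = 5)
m(j, I) = (5 + j)/(9*(5 + I)) (m(j, I) = ((5 + j)/(5 + I))/9 = (5 + j)/(9*(5 + I)))
(13 - 3*(-2 + 6))*m(6, J(-2, 1)) = (13 - 3*(-2 + 6))*((5 + 6)/(9*(5 + (2 - 1*1)))) = (13 - 3*4)*((⅑)*11/(5 + (2 - 1))) = (13 - 12)*((⅑)*11/(5 + 1)) = 1*((⅑)*11/6) = 1*((⅑)*(⅙)*11) = 1*(11/54) = 11/54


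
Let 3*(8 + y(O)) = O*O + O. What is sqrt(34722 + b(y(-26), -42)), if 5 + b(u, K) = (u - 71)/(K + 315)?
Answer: 2*sqrt(13201331)/39 ≈ 186.33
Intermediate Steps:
y(O) = -8 + O/3 + O**2/3 (y(O) = -8 + (O*O + O)/3 = -8 + (O**2 + O)/3 = -8 + (O + O**2)/3 = -8 + (O/3 + O**2/3) = -8 + O/3 + O**2/3)
b(u, K) = -5 + (-71 + u)/(315 + K) (b(u, K) = -5 + (u - 71)/(K + 315) = -5 + (-71 + u)/(315 + K))
sqrt(34722 + b(y(-26), -42)) = sqrt(34722 + (-1646 + (-8 + (1/3)*(-26) + (1/3)*(-26)**2) - 5*(-42))/(315 - 42)) = sqrt(34722 + (-1646 + (-8 - 26/3 + (1/3)*676) + 210)/273) = sqrt(34722 + (-1646 + (-8 - 26/3 + 676/3) + 210)/273) = sqrt(34722 + (-1646 + 626/3 + 210)/273) = sqrt(34722 + (1/273)*(-3682/3)) = sqrt(34722 - 526/117) = sqrt(4061948/117) = 2*sqrt(13201331)/39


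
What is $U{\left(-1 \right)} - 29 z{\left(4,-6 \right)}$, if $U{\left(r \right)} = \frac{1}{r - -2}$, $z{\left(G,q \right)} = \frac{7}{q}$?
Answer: $\frac{209}{6} \approx 34.833$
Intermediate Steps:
$U{\left(r \right)} = \frac{1}{2 + r}$ ($U{\left(r \right)} = \frac{1}{r + 2} = \frac{1}{2 + r}$)
$U{\left(-1 \right)} - 29 z{\left(4,-6 \right)} = \frac{1}{2 - 1} - 29 \frac{7}{-6} = 1^{-1} - 29 \cdot 7 \left(- \frac{1}{6}\right) = 1 - - \frac{203}{6} = 1 + \frac{203}{6} = \frac{209}{6}$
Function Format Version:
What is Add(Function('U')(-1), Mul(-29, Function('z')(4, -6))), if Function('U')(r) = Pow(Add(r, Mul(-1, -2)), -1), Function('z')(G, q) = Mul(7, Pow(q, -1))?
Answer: Rational(209, 6) ≈ 34.833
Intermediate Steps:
Function('U')(r) = Pow(Add(2, r), -1) (Function('U')(r) = Pow(Add(r, 2), -1) = Pow(Add(2, r), -1))
Add(Function('U')(-1), Mul(-29, Function('z')(4, -6))) = Add(Pow(Add(2, -1), -1), Mul(-29, Mul(7, Pow(-6, -1)))) = Add(Pow(1, -1), Mul(-29, Mul(7, Rational(-1, 6)))) = Add(1, Mul(-29, Rational(-7, 6))) = Add(1, Rational(203, 6)) = Rational(209, 6)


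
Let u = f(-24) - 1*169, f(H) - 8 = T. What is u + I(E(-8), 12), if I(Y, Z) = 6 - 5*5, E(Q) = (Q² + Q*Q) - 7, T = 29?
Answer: -151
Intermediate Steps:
f(H) = 37 (f(H) = 8 + 29 = 37)
E(Q) = -7 + 2*Q² (E(Q) = (Q² + Q²) - 7 = 2*Q² - 7 = -7 + 2*Q²)
I(Y, Z) = -19 (I(Y, Z) = 6 - 25 = -19)
u = -132 (u = 37 - 1*169 = 37 - 169 = -132)
u + I(E(-8), 12) = -132 - 19 = -151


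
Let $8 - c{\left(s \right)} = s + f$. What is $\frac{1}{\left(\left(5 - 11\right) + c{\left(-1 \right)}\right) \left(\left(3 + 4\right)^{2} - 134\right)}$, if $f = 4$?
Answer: $\frac{1}{85} \approx 0.011765$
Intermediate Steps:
$c{\left(s \right)} = 4 - s$ ($c{\left(s \right)} = 8 - \left(s + 4\right) = 8 - \left(4 + s\right) = 4 - s$)
$\frac{1}{\left(\left(5 - 11\right) + c{\left(-1 \right)}\right) \left(\left(3 + 4\right)^{2} - 134\right)} = \frac{1}{\left(\left(5 - 11\right) + \left(4 - -1\right)\right) \left(\left(3 + 4\right)^{2} - 134\right)} = \frac{1}{\left(-6 + \left(4 + 1\right)\right) \left(7^{2} - 134\right)} = \frac{1}{\left(-6 + 5\right) \left(49 - 134\right)} = \frac{1}{\left(-1\right) \left(-85\right)} = \frac{1}{85}$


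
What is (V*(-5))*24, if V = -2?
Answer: 240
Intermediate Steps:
(V*(-5))*24 = -2*(-5)*24 = 10*24 = 240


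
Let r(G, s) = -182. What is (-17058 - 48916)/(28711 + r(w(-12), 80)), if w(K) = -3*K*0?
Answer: -65974/28529 ≈ -2.3125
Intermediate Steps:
w(K) = 0
(-17058 - 48916)/(28711 + r(w(-12), 80)) = (-17058 - 48916)/(28711 - 182) = -65974/28529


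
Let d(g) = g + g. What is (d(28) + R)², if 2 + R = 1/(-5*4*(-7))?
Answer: 57168721/19600 ≈ 2916.8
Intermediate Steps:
d(g) = 2*g
R = -279/140 (R = -2 + 1/(-5*4*(-7)) = -2 + 1/(-20*(-7)) = -2 + 1/140 = -279/140 ≈ -1.9929)
(d(28) + R)² = (2*28 - 279/140)² = (56 - 279/140)² = (7561/140)² = 57168721/19600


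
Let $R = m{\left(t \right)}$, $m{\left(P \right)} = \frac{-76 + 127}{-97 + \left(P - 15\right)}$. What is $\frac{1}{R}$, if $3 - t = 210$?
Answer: $- \frac{319}{51} \approx -6.2549$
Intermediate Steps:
$t = -207$ ($t = 3 - 210 = -207$)
$m{\left(P \right)} = \frac{51}{-112 + P}$ ($m{\left(P \right)} = \frac{51}{-97 + \left(P - 15\right)} = \frac{51}{-97 + \left(-15 + P\right)} = \frac{51}{-112 + P}$)
$R = - \frac{51}{319}$ ($R = \frac{51}{-112 - 207} = \frac{51}{-319} = 51 \left(- \frac{1}{319}\right) = - \frac{51}{319} \approx -0.15987$)
$\frac{1}{R} = \frac{1}{- \frac{51}{319}} = - \frac{319}{51}$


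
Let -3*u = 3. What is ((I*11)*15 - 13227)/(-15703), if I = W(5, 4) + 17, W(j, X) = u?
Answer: 10587/15703 ≈ 0.67420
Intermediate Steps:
u = -1 (u = -⅓*3 = -1)
W(j, X) = -1
I = 16 (I = -1 + 17 = 16)
((I*11)*15 - 13227)/(-15703) = ((16*11)*15 - 13227)/(-15703) = (176*15 - 13227)*(-1/15703) = (2640 - 13227)*(-1/15703) = -10587*(-1/15703) = 10587/15703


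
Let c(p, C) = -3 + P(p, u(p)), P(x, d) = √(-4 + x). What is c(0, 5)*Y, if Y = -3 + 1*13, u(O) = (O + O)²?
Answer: -30 + 20*I ≈ -30.0 + 20.0*I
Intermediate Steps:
u(O) = 4*O² (u(O) = (2*O)² = 4*O²)
c(p, C) = -3 + √(-4 + p)
Y = 10 (Y = -3 + 13 = 10)
c(0, 5)*Y = (-3 + √(-4 + 0))*10 = (-3 + √(-4))*10 = (-3 + 2*I)*10 = -30 + 20*I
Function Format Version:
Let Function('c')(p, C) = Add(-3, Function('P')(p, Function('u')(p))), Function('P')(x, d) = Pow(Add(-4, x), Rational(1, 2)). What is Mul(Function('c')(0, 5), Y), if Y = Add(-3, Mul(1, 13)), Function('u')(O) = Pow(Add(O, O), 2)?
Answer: Add(-30, Mul(20, I)) ≈ Add(-30.000, Mul(20.000, I))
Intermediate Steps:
Function('u')(O) = Mul(4, Pow(O, 2)) (Function('u')(O) = Pow(Mul(2, O), 2) = Mul(4, Pow(O, 2)))
Function('c')(p, C) = Add(-3, Pow(Add(-4, p), Rational(1, 2)))
Y = 10 (Y = Add(-3, 13) = 10)
Mul(Function('c')(0, 5), Y) = Mul(Add(-3, Pow(Add(-4, 0), Rational(1, 2))), 10) = Mul(Add(-3, Pow(-4, Rational(1, 2))), 10) = Mul(Add(-3, Mul(2, I)), 10) = Add(-30, Mul(20, I))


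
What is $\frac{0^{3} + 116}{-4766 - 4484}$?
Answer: $- \frac{58}{4625} \approx -0.012541$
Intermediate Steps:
$\frac{0^{3} + 116}{-4766 - 4484} = \frac{0 + 116}{-9250} = 116 \left(- \frac{1}{9250}\right) = - \frac{58}{4625}$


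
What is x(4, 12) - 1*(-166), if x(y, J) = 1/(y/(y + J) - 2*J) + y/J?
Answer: 47393/285 ≈ 166.29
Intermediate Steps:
x(y, J) = 1/(-2*J + y/(J + y)) + y/J (x(y, J) = 1/(y/(J + y) - 2*J) + y/J = 1/(-2*J + y/(J + y)) + y/J)
x(4, 12) - 1*(-166) = (-1*12**2 - 1*4**2 - 1*12*4 + 2*12*4**2 + 2*4*12**2)/(12*(-1*4 + 2*12**2 + 2*12*4)) - 1*(-166) = (-1*144 - 1*16 - 48 + 2*12*16 + 2*4*144)/(12*(-4 + 2*144 + 96)) + 166 = (-144 - 16 - 48 + 384 + 1152)/(12*(-4 + 288 + 96)) + 166 = (1/12)*1328/380 + 166 = (1/12)*(1/380)*1328 + 166 = 83/285 + 166 = 47393/285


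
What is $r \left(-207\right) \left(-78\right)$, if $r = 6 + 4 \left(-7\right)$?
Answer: $-355212$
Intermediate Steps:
$r = -22$ ($r = 6 - 28 = -22$)
$r \left(-207\right) \left(-78\right) = \left(-22\right) \left(-207\right) \left(-78\right) = 4554 \left(-78\right) = -355212$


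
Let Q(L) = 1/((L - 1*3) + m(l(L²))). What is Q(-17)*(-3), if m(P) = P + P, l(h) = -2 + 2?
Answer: 3/20 ≈ 0.15000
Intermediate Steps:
l(h) = 0
m(P) = 2*P
Q(L) = 1/(-3 + L) (Q(L) = 1/((L - 1*3) + 2*0) = 1/((L - 3) + 0) = 1/((-3 + L) + 0) = 1/(-3 + L))
Q(-17)*(-3) = -3/(-3 - 17) = -3/(-20) = -1/20*(-3) = 3/20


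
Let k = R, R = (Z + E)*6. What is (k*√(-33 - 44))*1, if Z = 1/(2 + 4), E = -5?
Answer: -29*I*√77 ≈ -254.47*I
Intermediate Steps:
Z = ⅙ (Z = 1/6 = ⅙ ≈ 0.16667)
R = -29 (R = (⅙ - 5)*6 = -29/6*6 = -29)
k = -29
(k*√(-33 - 44))*1 = -29*√(-33 - 44)*1 = -29*I*√77*1 = -29*I*√77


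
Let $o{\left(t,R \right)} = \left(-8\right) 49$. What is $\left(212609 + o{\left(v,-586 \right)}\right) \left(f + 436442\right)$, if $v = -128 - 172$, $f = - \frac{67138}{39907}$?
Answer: $\frac{3696188530427052}{39907} \approx 9.262 \cdot 10^{10}$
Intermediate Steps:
$f = - \frac{67138}{39907}$ ($f = \left(-67138\right) \frac{1}{39907} = - \frac{67138}{39907} \approx -1.6824$)
$v = -300$ ($v = -128 - 172 = -300$)
$o{\left(t,R \right)} = -392$
$\left(212609 + o{\left(v,-586 \right)}\right) \left(f + 436442\right) = \left(212609 - 392\right) \left(- \frac{67138}{39907} + 436442\right) = 212217 \cdot \frac{17417023756}{39907} = \frac{3696188530427052}{39907}$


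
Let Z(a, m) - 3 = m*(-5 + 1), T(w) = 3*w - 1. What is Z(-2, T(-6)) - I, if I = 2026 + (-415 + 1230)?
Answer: -2762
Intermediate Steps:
T(w) = -1 + 3*w
Z(a, m) = 3 - 4*m (Z(a, m) = 3 + m*(-5 + 1) = 3 + m*(-4) = 3 - 4*m)
I = 2841 (I = 2026 + 815 = 2841)
Z(-2, T(-6)) - I = (3 - 4*(-1 + 3*(-6))) - 1*2841 = (3 - 4*(-1 - 18)) - 2841 = (3 - 4*(-19)) - 2841 = (3 + 76) - 2841 = 79 - 2841 = -2762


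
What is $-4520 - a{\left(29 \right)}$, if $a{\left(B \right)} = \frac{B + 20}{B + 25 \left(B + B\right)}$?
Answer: $- \frac{6685129}{1479} \approx -4520.0$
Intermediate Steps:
$a{\left(B \right)} = \frac{20 + B}{51 B}$ ($a{\left(B \right)} = \frac{20 + B}{B + 25 \cdot 2 B} = \frac{20 + B}{B + 50 B} = \frac{20 + B}{51 B}$)
$-4520 - a{\left(29 \right)} = -4520 - \frac{20 + 29}{51 \cdot 29} = -4520 - \frac{1}{51} \cdot \frac{1}{29} \cdot 49 = -4520 - \frac{49}{1479} = - \frac{6685129}{1479}$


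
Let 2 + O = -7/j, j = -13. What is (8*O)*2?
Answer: -304/13 ≈ -23.385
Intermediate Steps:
O = -19/13 (O = -2 - 7/(-13) = -2 - 7*(-1/13) = -2 + 7/13 = -19/13 ≈ -1.4615)
(8*O)*2 = (8*(-19/13))*2 = -152/13*2 = -304/13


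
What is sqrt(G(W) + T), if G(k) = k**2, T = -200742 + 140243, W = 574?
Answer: sqrt(268977) ≈ 518.63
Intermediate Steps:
T = -60499
sqrt(G(W) + T) = sqrt(574**2 - 60499) = sqrt(329476 - 60499) = sqrt(268977)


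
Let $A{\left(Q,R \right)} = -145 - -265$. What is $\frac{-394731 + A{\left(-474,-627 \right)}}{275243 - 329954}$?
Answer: $\frac{131537}{18237} \approx 7.2126$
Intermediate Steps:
$A{\left(Q,R \right)} = 120$ ($A{\left(Q,R \right)} = -145 + 265 = 120$)
$\frac{-394731 + A{\left(-474,-627 \right)}}{275243 - 329954} = \frac{-394731 + 120}{275243 - 329954} = - \frac{394611}{-54711} = \left(-394611\right) \left(- \frac{1}{54711}\right) = \frac{131537}{18237}$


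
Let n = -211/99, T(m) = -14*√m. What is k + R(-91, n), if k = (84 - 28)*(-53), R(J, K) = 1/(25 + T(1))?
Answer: -32647/11 ≈ -2967.9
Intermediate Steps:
n = -211/99 (n = -211*1/99 = -211/99 ≈ -2.1313)
R(J, K) = 1/11 (R(J, K) = 1/(25 - 14*√1) = 1/(25 - 14*1) = 1/(25 - 14) = 1/11)
k = -2968 (k = 56*(-53) = -2968)
k + R(-91, n) = -2968 + 1/11 = -32647/11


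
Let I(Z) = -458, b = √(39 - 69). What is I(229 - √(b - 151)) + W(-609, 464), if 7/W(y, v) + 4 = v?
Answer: -210673/460 ≈ -457.98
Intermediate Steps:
W(y, v) = 7/(-4 + v)
b = I*√30 (b = √(-30) = I*√30 ≈ 5.4772*I)
I(229 - √(b - 151)) + W(-609, 464) = -458 + 7/(-4 + 464) = -458 + 7/460 = -210673/460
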